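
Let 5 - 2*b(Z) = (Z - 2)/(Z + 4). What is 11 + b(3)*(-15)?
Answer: -178/7 ≈ -25.429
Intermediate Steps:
b(Z) = 5/2 - (-2 + Z)/(2*(4 + Z)) (b(Z) = 5/2 - (Z - 2)/(2*(Z + 4)) = 5/2 - (-2 + Z)/(2*(4 + Z)))
11 + b(3)*(-15) = 11 + ((11 + 2*3)/(4 + 3))*(-15) = 11 + ((11 + 6)/7)*(-15) = 11 + ((⅐)*17)*(-15) = 11 + (17/7)*(-15) = 11 - 255/7 = -178/7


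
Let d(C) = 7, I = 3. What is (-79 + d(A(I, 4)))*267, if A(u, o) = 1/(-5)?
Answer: -19224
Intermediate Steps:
A(u, o) = -⅕
(-79 + d(A(I, 4)))*267 = (-79 + 7)*267 = -72*267 = -19224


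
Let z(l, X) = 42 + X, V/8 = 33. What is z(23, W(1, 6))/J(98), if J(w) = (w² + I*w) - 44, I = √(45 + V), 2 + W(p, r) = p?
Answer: 97990/22106491 - 2009*√309/44212982 ≈ 0.0036339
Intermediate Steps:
W(p, r) = -2 + p
V = 264 (V = 8*33 = 264)
I = √309 (I = √(45 + 264) = √309 ≈ 17.578)
J(w) = -44 + w² + w*√309 (J(w) = (w² + √309*w) - 44 = (w² + w*√309) - 44 = -44 + w² + w*√309)
z(23, W(1, 6))/J(98) = (42 + (-2 + 1))/(-44 + 98² + 98*√309) = (42 - 1)/(-44 + 9604 + 98*√309) = 41/(9560 + 98*√309)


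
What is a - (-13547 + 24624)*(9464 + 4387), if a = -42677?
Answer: -153470204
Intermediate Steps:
a - (-13547 + 24624)*(9464 + 4387) = -42677 - (-13547 + 24624)*(9464 + 4387) = -42677 - 11077*13851 = -42677 - 1*153427527 = -42677 - 153427527 = -153470204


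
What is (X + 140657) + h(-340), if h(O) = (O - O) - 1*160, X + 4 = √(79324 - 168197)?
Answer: 140493 + I*√88873 ≈ 1.4049e+5 + 298.12*I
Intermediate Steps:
X = -4 + I*√88873 (X = -4 + √(79324 - 168197) = -4 + √(-88873) = -4 + I*√88873 ≈ -4.0 + 298.12*I)
h(O) = -160 (h(O) = 0 - 160 = -160)
(X + 140657) + h(-340) = ((-4 + I*√88873) + 140657) - 160 = (140653 + I*√88873) - 160 = 140493 + I*√88873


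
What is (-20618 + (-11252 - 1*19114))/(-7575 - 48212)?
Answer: 50984/55787 ≈ 0.91390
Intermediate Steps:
(-20618 + (-11252 - 1*19114))/(-7575 - 48212) = (-20618 + (-11252 - 19114))/(-55787) = (-20618 - 30366)*(-1/55787) = -50984*(-1/55787) = 50984/55787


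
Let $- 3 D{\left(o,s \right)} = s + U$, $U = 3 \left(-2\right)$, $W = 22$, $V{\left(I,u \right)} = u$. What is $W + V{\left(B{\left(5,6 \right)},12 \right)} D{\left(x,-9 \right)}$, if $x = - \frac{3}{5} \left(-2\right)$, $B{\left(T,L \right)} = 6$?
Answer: $82$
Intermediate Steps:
$U = -6$
$x = \frac{6}{5}$ ($x = \left(-3\right) \frac{1}{5} \left(-2\right) = \left(- \frac{3}{5}\right) \left(-2\right) = \frac{6}{5} \approx 1.2$)
$D{\left(o,s \right)} = 2 - \frac{s}{3}$ ($D{\left(o,s \right)} = - \frac{s - 6}{3} = - \frac{-6 + s}{3} = 2 - \frac{s}{3}$)
$W + V{\left(B{\left(5,6 \right)},12 \right)} D{\left(x,-9 \right)} = 22 + 12 \left(2 - -3\right) = 22 + 12 \left(2 + 3\right) = 22 + 12 \cdot 5 = 22 + 60 = 82$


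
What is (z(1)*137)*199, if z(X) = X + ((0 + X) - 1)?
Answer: 27263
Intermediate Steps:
z(X) = -1 + 2*X (z(X) = X + (X - 1) = X + (-1 + X) = -1 + 2*X)
(z(1)*137)*199 = ((-1 + 2*1)*137)*199 = ((-1 + 2)*137)*199 = (1*137)*199 = 137*199 = 27263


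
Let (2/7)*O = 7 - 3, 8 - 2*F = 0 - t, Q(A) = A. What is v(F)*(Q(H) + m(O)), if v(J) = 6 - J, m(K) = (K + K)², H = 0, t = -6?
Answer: 3920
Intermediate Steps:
F = 1 (F = 4 - (0 - 1*(-6))/2 = 4 - (0 + 6)/2 = 4 - ½*6 = 4 - 3 = 1)
O = 14 (O = 7*(7 - 3)/2 = (7/2)*4 = 14)
m(K) = 4*K² (m(K) = (2*K)² = 4*K²)
v(F)*(Q(H) + m(O)) = (6 - 1*1)*(0 + 4*14²) = (6 - 1)*(0 + 4*196) = 5*(0 + 784) = 5*784 = 3920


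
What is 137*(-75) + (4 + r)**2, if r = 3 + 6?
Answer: -10106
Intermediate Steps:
r = 9
137*(-75) + (4 + r)**2 = 137*(-75) + (4 + 9)**2 = -10275 + 13**2 = -10275 + 169 = -10106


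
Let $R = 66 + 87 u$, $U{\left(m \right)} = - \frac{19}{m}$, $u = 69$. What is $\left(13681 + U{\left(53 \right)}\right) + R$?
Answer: $\frac{1046731}{53} \approx 19750.0$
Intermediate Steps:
$R = 6069$ ($R = 66 + 87 \cdot 69 = 66 + 6003 = 6069$)
$\left(13681 + U{\left(53 \right)}\right) + R = \left(13681 - \frac{19}{53}\right) + 6069 = \frac{725074}{53} + 6069 = \frac{1046731}{53}$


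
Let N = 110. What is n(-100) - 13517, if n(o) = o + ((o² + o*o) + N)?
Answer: 6493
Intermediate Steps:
n(o) = 110 + o + 2*o² (n(o) = o + ((o² + o*o) + 110) = o + ((o² + o²) + 110) = o + (2*o² + 110) = o + (110 + 2*o²) = 110 + o + 2*o²)
n(-100) - 13517 = (110 - 100 + 2*(-100)²) - 13517 = (110 - 100 + 2*10000) - 13517 = (110 - 100 + 20000) - 13517 = 20010 - 13517 = 6493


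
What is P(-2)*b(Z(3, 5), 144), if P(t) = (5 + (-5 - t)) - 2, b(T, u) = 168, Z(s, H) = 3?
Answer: 0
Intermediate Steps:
P(t) = -2 - t (P(t) = -t - 2 = -2 - t)
P(-2)*b(Z(3, 5), 144) = (-2 - 1*(-2))*168 = (-2 + 2)*168 = 0*168 = 0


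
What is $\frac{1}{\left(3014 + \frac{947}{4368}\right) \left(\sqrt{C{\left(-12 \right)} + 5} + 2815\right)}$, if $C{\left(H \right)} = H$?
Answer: $\frac{1536990}{13041402876371} - \frac{546 i \sqrt{7}}{13041402876371} \approx 1.1785 \cdot 10^{-7} - 1.1077 \cdot 10^{-10} i$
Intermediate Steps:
$\frac{1}{\left(3014 + \frac{947}{4368}\right) \left(\sqrt{C{\left(-12 \right)} + 5} + 2815\right)} = \frac{1}{\left(3014 + \frac{947}{4368}\right) \left(\sqrt{-12 + 5} + 2815\right)} = \frac{1}{\left(3014 + 947 \cdot \frac{1}{4368}\right) \left(\sqrt{-7} + 2815\right)} = \frac{1}{\left(3014 + \frac{947}{4368}\right) \left(i \sqrt{7} + 2815\right)} = \frac{1}{\frac{13166099}{4368} \left(2815 + i \sqrt{7}\right)} = \frac{1}{\frac{37062568685}{4368} + \frac{13166099 i \sqrt{7}}{4368}}$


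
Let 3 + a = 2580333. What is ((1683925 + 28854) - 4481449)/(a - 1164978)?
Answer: -461445/235892 ≈ -1.9562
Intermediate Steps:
a = 2580330 (a = -3 + 2580333 = 2580330)
((1683925 + 28854) - 4481449)/(a - 1164978) = ((1683925 + 28854) - 4481449)/(2580330 - 1164978) = (1712779 - 4481449)/1415352 = -2768670*1/1415352 = -461445/235892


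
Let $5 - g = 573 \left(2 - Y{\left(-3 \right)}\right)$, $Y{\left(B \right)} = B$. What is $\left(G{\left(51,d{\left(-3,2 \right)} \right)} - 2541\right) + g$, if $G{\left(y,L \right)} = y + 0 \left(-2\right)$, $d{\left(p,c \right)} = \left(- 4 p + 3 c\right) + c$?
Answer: $-5350$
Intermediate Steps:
$d{\left(p,c \right)} = - 4 p + 4 c$
$G{\left(y,L \right)} = y$ ($G{\left(y,L \right)} = y + 0 = y$)
$g = -2860$ ($g = 5 - 573 \left(2 - -3\right) = 5 - 573 \left(2 + 3\right) = 5 - 573 \cdot 5 = 5 - 2865 = -2860$)
$\left(G{\left(51,d{\left(-3,2 \right)} \right)} - 2541\right) + g = \left(51 - 2541\right) - 2860 = -2490 - 2860 = -5350$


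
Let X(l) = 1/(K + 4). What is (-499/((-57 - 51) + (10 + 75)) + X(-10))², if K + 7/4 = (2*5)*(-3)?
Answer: 3057758209/6517809 ≈ 469.14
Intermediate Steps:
K = -127/4 (K = -7/4 + (2*5)*(-3) = -7/4 + 10*(-3) = -7/4 - 30 = -127/4 ≈ -31.750)
X(l) = -4/111 (X(l) = 1/(-127/4 + 4) = 1/(-111/4) = -4/111)
(-499/((-57 - 51) + (10 + 75)) + X(-10))² = (-499/((-57 - 51) + (10 + 75)) - 4/111)² = (-499/(-108 + 85) - 4/111)² = (-499/(-23) - 4/111)² = (-499*(-1/23) - 4/111)² = (499/23 - 4/111)² = (55297/2553)² = 3057758209/6517809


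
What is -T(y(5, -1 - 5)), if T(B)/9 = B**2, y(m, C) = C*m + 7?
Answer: -4761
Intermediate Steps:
y(m, C) = 7 + C*m
T(B) = 9*B**2
-T(y(5, -1 - 5)) = -9*(7 + (-1 - 5)*5)**2 = -9*(7 - 6*5)**2 = -9*(7 - 30)**2 = -9*(-23)**2 = -9*529 = -1*4761 = -4761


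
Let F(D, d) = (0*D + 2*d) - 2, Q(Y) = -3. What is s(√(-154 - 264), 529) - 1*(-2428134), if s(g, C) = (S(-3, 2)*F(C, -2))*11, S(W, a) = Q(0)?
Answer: 2428332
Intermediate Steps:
S(W, a) = -3
F(D, d) = -2 + 2*d (F(D, d) = (0 + 2*d) - 2 = 2*d - 2 = -2 + 2*d)
s(g, C) = 198 (s(g, C) = -3*(-2 + 2*(-2))*11 = -3*(-2 - 4)*11 = -3*(-6)*11 = 18*11 = 198)
s(√(-154 - 264), 529) - 1*(-2428134) = 198 - 1*(-2428134) = 198 + 2428134 = 2428332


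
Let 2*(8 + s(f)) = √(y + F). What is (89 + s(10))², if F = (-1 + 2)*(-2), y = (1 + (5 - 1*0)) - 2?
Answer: (162 + √2)²/4 ≈ 6676.1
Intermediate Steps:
y = 4 (y = (1 + (5 + 0)) - 2 = (1 + 5) - 2 = 6 - 2 = 4)
F = -2 (F = 1*(-2) = -2)
s(f) = -8 + √2/2 (s(f) = -8 + √(4 - 2)/2 = -8 + √2/2)
(89 + s(10))² = (89 + (-8 + √2/2))² = (81 + √2/2)²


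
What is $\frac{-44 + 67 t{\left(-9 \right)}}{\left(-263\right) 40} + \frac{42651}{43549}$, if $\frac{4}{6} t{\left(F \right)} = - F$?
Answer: $\frac{822429211}{916270960} \approx 0.89758$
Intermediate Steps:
$t{\left(F \right)} = - \frac{3 F}{2}$ ($t{\left(F \right)} = \frac{3 \left(- F\right)}{2} = - \frac{3 F}{2}$)
$\frac{-44 + 67 t{\left(-9 \right)}}{\left(-263\right) 40} + \frac{42651}{43549} = \frac{-44 + 67 \left(\left(- \frac{3}{2}\right) \left(-9\right)\right)}{\left(-263\right) 40} + \frac{42651}{43549} = \frac{-44 + 67 \cdot \frac{27}{2}}{-10520} + 42651 \cdot \frac{1}{43549} = \left(-44 + \frac{1809}{2}\right) \left(- \frac{1}{10520}\right) + \frac{42651}{43549} = \frac{1721}{2} \left(- \frac{1}{10520}\right) + \frac{42651}{43549} = - \frac{1721}{21040} + \frac{42651}{43549} = \frac{822429211}{916270960}$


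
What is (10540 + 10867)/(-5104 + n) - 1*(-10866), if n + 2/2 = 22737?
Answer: 191610719/17632 ≈ 10867.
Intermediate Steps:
n = 22736 (n = -1 + 22737 = 22736)
(10540 + 10867)/(-5104 + n) - 1*(-10866) = (10540 + 10867)/(-5104 + 22736) - 1*(-10866) = 21407/17632 + 10866 = 191610719/17632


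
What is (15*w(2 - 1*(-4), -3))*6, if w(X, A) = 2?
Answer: 180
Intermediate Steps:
(15*w(2 - 1*(-4), -3))*6 = (15*2)*6 = 30*6 = 180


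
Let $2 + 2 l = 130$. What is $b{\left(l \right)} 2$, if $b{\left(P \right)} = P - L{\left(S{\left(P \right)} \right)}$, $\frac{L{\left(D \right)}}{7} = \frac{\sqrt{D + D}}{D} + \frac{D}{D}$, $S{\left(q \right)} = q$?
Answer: $114 - \frac{7 \sqrt{2}}{4} \approx 111.53$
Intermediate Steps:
$l = 64$ ($l = -1 + \frac{1}{2} \cdot 130 = -1 + 65 = 64$)
$L{\left(D \right)} = 7 + \frac{7 \sqrt{2}}{\sqrt{D}}$ ($L{\left(D \right)} = 7 \left(\frac{\sqrt{D + D}}{D} + \frac{D}{D}\right) = 7 \left(\frac{\sqrt{2 D}}{D} + 1\right) = 7 \left(\frac{\sqrt{2} \sqrt{D}}{D} + 1\right) = 7 \left(\frac{\sqrt{2}}{\sqrt{D}} + 1\right) = 7 \left(1 + \frac{\sqrt{2}}{\sqrt{D}}\right) = 7 + \frac{7 \sqrt{2}}{\sqrt{D}}$)
$b{\left(P \right)} = -7 + P - \frac{7 \sqrt{2}}{\sqrt{P}}$ ($b{\left(P \right)} = P - \left(7 + \frac{7 \sqrt{2}}{\sqrt{P}}\right) = -7 + P - \frac{7 \sqrt{2}}{\sqrt{P}}$)
$b{\left(l \right)} 2 = \left(-7 + 64 - \frac{7 \sqrt{2}}{8}\right) 2 = \left(57 - \frac{7 \sqrt{2}}{8}\right) 2 = 114 - \frac{7 \sqrt{2}}{4}$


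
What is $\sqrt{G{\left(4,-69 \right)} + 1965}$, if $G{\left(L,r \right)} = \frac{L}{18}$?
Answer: $\frac{\sqrt{17687}}{3} \approx 44.331$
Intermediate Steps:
$G{\left(L,r \right)} = \frac{L}{18}$ ($G{\left(L,r \right)} = L \frac{1}{18} = \frac{L}{18}$)
$\sqrt{G{\left(4,-69 \right)} + 1965} = \sqrt{\frac{1}{18} \cdot 4 + 1965} = \sqrt{\frac{2}{9} + 1965} = \sqrt{\frac{17687}{9}} = \frac{\sqrt{17687}}{3}$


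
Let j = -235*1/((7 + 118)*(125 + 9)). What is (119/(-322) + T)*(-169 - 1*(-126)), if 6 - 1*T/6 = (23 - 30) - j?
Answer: -256922377/77050 ≈ -3334.5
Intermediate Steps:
j = -47/3350 (j = -235/(134*125) = -235/16750 = -235*1/16750 = -47/3350 ≈ -0.014030)
T = 130509/1675 (T = 36 - 6*((23 - 30) - 1*(-47/3350)) = 36 - 6*(-7 + 47/3350) = 36 - 6*(-23403/3350) = 36 + 70209/1675 = 130509/1675 ≈ 77.916)
(119/(-322) + T)*(-169 - 1*(-126)) = (119/(-322) + 130509/1675)*(-169 - 1*(-126)) = (119*(-1/322) + 130509/1675)*(-169 + 126) = (-17/46 + 130509/1675)*(-43) = (5974939/77050)*(-43) = -256922377/77050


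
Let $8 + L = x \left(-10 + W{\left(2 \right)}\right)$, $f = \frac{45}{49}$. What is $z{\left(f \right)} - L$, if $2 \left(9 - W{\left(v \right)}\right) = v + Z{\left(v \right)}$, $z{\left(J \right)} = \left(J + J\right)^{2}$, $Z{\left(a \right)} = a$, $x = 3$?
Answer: $\frac{48917}{2401} \approx 20.374$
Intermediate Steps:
$f = \frac{45}{49}$ ($f = 45 \cdot \frac{1}{49} = \frac{45}{49} \approx 0.91837$)
$z{\left(J \right)} = 4 J^{2}$ ($z{\left(J \right)} = \left(2 J\right)^{2} = 4 J^{2}$)
$W{\left(v \right)} = 9 - v$ ($W{\left(v \right)} = 9 - \frac{v + v}{2} = 9 - \frac{2 v}{2} = 9 - v$)
$L = -17$ ($L = -8 + 3 \left(-10 + \left(9 - 2\right)\right) = -8 + 3 \left(-10 + 7\right) = -8 + 3 \left(-3\right) = -8 - 9 = -17$)
$z{\left(f \right)} - L = 4 \left(\frac{45}{49}\right)^{2} - -17 = 4 \cdot \frac{2025}{2401} + 17 = \frac{8100}{2401} + 17 = \frac{48917}{2401}$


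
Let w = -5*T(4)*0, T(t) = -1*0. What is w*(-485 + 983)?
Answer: 0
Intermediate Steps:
T(t) = 0
w = 0 (w = -5*0*0 = 0*0 = 0)
w*(-485 + 983) = 0*(-485 + 983) = 0*498 = 0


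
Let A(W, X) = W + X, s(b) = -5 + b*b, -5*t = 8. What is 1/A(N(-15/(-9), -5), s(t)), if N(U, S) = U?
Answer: -75/58 ≈ -1.2931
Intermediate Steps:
t = -8/5 (t = -⅕*8 = -8/5 ≈ -1.6000)
s(b) = -5 + b²
1/A(N(-15/(-9), -5), s(t)) = 1/(-15/(-9) + (-5 + (-8/5)²)) = 1/(-15*(-⅑) + (-5 + 64/25)) = 1/(5/3 - 61/25) = 1/(-58/75) = -75/58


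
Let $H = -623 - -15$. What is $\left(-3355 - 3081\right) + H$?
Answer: $-7044$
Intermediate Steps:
$H = -608$ ($H = -623 + 15 = -608$)
$\left(-3355 - 3081\right) + H = \left(-3355 - 3081\right) - 608 = -6436 - 608 = -7044$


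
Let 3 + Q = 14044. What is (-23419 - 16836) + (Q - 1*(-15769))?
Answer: -10445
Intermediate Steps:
Q = 14041 (Q = -3 + 14044 = 14041)
(-23419 - 16836) + (Q - 1*(-15769)) = (-23419 - 16836) + (14041 - 1*(-15769)) = -40255 + (14041 + 15769) = -40255 + 29810 = -10445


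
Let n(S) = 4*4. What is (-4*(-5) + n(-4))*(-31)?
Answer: -1116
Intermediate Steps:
n(S) = 16
(-4*(-5) + n(-4))*(-31) = (-4*(-5) + 16)*(-31) = (20 + 16)*(-31) = 36*(-31) = -1116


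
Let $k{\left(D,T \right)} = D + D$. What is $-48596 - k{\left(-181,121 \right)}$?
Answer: $-48234$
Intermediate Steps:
$k{\left(D,T \right)} = 2 D$
$-48596 - k{\left(-181,121 \right)} = -48596 - 2 \left(-181\right) = -48596 - -362 = -48596 + 362 = -48234$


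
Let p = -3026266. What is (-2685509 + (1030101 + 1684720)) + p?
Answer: -2996954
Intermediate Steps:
(-2685509 + (1030101 + 1684720)) + p = (-2685509 + (1030101 + 1684720)) - 3026266 = (-2685509 + 2714821) - 3026266 = 29312 - 3026266 = -2996954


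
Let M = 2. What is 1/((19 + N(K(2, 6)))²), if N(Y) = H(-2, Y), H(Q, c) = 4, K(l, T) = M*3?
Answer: 1/529 ≈ 0.0018904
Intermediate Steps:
K(l, T) = 6 (K(l, T) = 2*3 = 6)
N(Y) = 4
1/((19 + N(K(2, 6)))²) = 1/((19 + 4)²) = 1/(23²) = 1/529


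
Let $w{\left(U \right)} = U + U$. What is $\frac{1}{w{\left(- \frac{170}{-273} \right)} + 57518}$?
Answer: $\frac{273}{15702754} \approx 1.7385 \cdot 10^{-5}$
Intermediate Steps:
$w{\left(U \right)} = 2 U$
$\frac{1}{w{\left(- \frac{170}{-273} \right)} + 57518} = \frac{1}{2 \left(- \frac{170}{-273}\right) + 57518} = \frac{1}{2 \left(\left(-170\right) \left(- \frac{1}{273}\right)\right) + 57518} = \frac{1}{2 \cdot \frac{170}{273} + 57518} = \frac{1}{\frac{340}{273} + 57518} = \frac{1}{\frac{15702754}{273}} = \frac{273}{15702754}$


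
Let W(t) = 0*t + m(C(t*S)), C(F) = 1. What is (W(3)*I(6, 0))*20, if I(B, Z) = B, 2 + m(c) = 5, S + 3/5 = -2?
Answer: 360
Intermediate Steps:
S = -13/5 (S = -⅗ - 2 = -13/5 ≈ -2.6000)
m(c) = 3 (m(c) = -2 + 5 = 3)
W(t) = 3 (W(t) = 0*t + 3 = 0 + 3 = 3)
(W(3)*I(6, 0))*20 = (3*6)*20 = 18*20 = 360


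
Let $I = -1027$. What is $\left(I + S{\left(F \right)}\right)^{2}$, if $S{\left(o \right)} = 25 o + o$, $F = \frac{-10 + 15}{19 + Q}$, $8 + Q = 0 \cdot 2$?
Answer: $\frac{124701889}{121} \approx 1.0306 \cdot 10^{6}$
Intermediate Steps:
$Q = -8$ ($Q = -8 + 0 \cdot 2 = -8 + 0 = -8$)
$F = \frac{5}{11}$ ($F = \frac{-10 + 15}{19 - 8} = \frac{5}{11} \approx 0.45455$)
$S{\left(o \right)} = 26 o$
$\left(I + S{\left(F \right)}\right)^{2} = \left(-1027 + 26 \cdot \frac{5}{11}\right)^{2} = \left(-1027 + \frac{130}{11}\right)^{2} = \left(- \frac{11167}{11}\right)^{2} = \frac{124701889}{121}$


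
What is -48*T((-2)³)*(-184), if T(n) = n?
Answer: -70656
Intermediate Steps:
-48*T((-2)³)*(-184) = -48*(-2)³*(-184) = -48*(-8)*(-184) = 384*(-184) = -70656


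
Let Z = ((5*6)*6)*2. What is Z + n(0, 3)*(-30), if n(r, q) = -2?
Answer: 420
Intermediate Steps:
Z = 360 (Z = (30*6)*2 = 180*2 = 360)
Z + n(0, 3)*(-30) = 360 - 2*(-30) = 360 + 60 = 420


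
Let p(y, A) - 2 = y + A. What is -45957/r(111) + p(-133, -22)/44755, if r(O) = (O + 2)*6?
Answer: -685636423/10114630 ≈ -67.787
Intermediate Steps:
r(O) = 12 + 6*O (r(O) = (2 + O)*6 = 12 + 6*O)
p(y, A) = 2 + A + y (p(y, A) = 2 + (y + A) = 2 + (A + y) = 2 + A + y)
-45957/r(111) + p(-133, -22)/44755 = -45957/(12 + 6*111) + (2 - 22 - 133)/44755 = -45957/(12 + 666) - 153*1/44755 = -45957/678 - 153/44755 = -45957*1/678 - 153/44755 = -15319/226 - 153/44755 = -685636423/10114630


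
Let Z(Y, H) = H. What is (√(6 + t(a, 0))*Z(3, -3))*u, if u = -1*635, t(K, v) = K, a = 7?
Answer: 1905*√13 ≈ 6868.6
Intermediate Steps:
u = -635
(√(6 + t(a, 0))*Z(3, -3))*u = (√(6 + 7)*(-3))*(-635) = (√13*(-3))*(-635) = -3*√13*(-635) = 1905*√13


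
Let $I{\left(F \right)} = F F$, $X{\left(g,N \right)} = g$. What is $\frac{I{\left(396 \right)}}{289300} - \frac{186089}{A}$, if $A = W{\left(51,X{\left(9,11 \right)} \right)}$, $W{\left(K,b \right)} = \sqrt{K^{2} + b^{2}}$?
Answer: $\frac{3564}{6575} - \frac{186089 \sqrt{298}}{894} \approx -3592.7$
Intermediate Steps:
$I{\left(F \right)} = F^{2}$
$A = 3 \sqrt{298}$ ($A = \sqrt{51^{2} + 9^{2}} = \sqrt{2601 + 81} = \sqrt{2682} = 3 \sqrt{298} \approx 51.788$)
$\frac{I{\left(396 \right)}}{289300} - \frac{186089}{A} = \frac{396^{2}}{289300} - \frac{186089}{3 \sqrt{298}} = 156816 \cdot \frac{1}{289300} - 186089 \frac{\sqrt{298}}{894} = \frac{3564}{6575} - \frac{186089 \sqrt{298}}{894}$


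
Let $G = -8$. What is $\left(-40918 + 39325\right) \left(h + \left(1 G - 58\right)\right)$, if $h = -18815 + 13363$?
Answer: $8790174$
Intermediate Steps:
$h = -5452$
$\left(-40918 + 39325\right) \left(h + \left(1 G - 58\right)\right) = \left(-40918 + 39325\right) \left(-5452 + \left(1 \left(-8\right) - 58\right)\right) = - 1593 \left(-5452 - 66\right) = \left(-1593\right) \left(-5518\right) = 8790174$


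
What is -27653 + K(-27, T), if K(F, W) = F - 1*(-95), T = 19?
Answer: -27585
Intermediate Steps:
K(F, W) = 95 + F (K(F, W) = F + 95 = 95 + F)
-27653 + K(-27, T) = -27653 + (95 - 27) = -27653 + 68 = -27585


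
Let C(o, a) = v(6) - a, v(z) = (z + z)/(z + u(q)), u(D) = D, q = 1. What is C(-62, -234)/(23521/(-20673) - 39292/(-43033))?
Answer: -1467874994850/1399269739 ≈ -1049.0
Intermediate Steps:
v(z) = 2*z/(1 + z) (v(z) = (z + z)/(z + 1) = (2*z)/(1 + z) = 2*z/(1 + z))
C(o, a) = 12/7 - a (C(o, a) = 2*6/(1 + 6) - a = 2*6/7 - a = 2*6*(⅐) - a = 12/7 - a)
C(-62, -234)/(23521/(-20673) - 39292/(-43033)) = (12/7 - 1*(-234))/(23521/(-20673) - 39292/(-43033)) = (12/7 + 234)/(23521*(-1/20673) - 39292*(-1/43033)) = 1650/(7*(-23521/20673 + 39292/43033)) = 1650/(7*(-199895677/889621209)) = (1650/7)*(-889621209/199895677) = -1467874994850/1399269739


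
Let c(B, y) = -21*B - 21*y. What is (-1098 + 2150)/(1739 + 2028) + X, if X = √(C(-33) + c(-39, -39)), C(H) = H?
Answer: 1052/3767 + √1605 ≈ 40.342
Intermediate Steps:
X = √1605 (X = √(-33 + (-21*(-39) - 21*(-39))) = √(-33 + (819 + 819)) = √(-33 + 1638) = √1605 ≈ 40.062)
(-1098 + 2150)/(1739 + 2028) + X = (-1098 + 2150)/(1739 + 2028) + √1605 = 1052/3767 + √1605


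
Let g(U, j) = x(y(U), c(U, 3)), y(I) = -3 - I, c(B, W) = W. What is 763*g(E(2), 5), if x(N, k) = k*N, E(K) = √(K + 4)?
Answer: -6867 - 2289*√6 ≈ -12474.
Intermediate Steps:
E(K) = √(4 + K)
x(N, k) = N*k
g(U, j) = -9 - 3*U (g(U, j) = (-3 - U)*3 = -9 - 3*U)
763*g(E(2), 5) = 763*(-9 - 3*√(4 + 2)) = 763*(-9 - 3*√6) = -6867 - 2289*√6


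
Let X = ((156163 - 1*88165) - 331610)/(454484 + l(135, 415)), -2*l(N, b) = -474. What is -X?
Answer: 263612/454721 ≈ 0.57972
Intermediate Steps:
l(N, b) = 237 (l(N, b) = -½*(-474) = 237)
X = -263612/454721 (X = ((156163 - 1*88165) - 331610)/(454484 + 237) = ((156163 - 88165) - 331610)/454721 = (67998 - 331610)*(1/454721) = -263612*1/454721 = -263612/454721 ≈ -0.57972)
-X = -1*(-263612/454721) = 263612/454721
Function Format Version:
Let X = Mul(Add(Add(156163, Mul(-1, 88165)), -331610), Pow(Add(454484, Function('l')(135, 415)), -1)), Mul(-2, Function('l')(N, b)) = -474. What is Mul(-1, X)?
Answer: Rational(263612, 454721) ≈ 0.57972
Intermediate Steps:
Function('l')(N, b) = 237 (Function('l')(N, b) = Mul(Rational(-1, 2), -474) = 237)
X = Rational(-263612, 454721) (X = Mul(Add(Add(156163, Mul(-1, 88165)), -331610), Pow(Add(454484, 237), -1)) = Mul(Add(Add(156163, -88165), -331610), Pow(454721, -1)) = Mul(Add(67998, -331610), Rational(1, 454721)) = Mul(-263612, Rational(1, 454721)) = Rational(-263612, 454721) ≈ -0.57972)
Mul(-1, X) = Mul(-1, Rational(-263612, 454721)) = Rational(263612, 454721)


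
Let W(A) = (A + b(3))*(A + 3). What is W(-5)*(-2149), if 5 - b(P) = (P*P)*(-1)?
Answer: 38682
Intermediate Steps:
b(P) = 5 + P² (b(P) = 5 - P*P*(-1) = 5 - P²*(-1) = 5 - (-1)*P² = 5 + P²)
W(A) = (3 + A)*(14 + A) (W(A) = (A + (5 + 3²))*(A + 3) = (A + (5 + 9))*(3 + A) = (A + 14)*(3 + A) = (14 + A)*(3 + A) = (3 + A)*(14 + A))
W(-5)*(-2149) = (42 + (-5)² + 17*(-5))*(-2149) = (42 + 25 - 85)*(-2149) = -18*(-2149) = 38682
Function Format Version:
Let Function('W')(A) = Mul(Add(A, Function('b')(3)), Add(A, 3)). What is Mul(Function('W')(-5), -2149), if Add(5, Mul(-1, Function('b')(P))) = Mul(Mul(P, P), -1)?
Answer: 38682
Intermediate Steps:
Function('b')(P) = Add(5, Pow(P, 2)) (Function('b')(P) = Add(5, Mul(-1, Mul(Mul(P, P), -1))) = Add(5, Mul(-1, Mul(Pow(P, 2), -1))) = Add(5, Mul(-1, Mul(-1, Pow(P, 2)))) = Add(5, Pow(P, 2)))
Function('W')(A) = Mul(Add(3, A), Add(14, A)) (Function('W')(A) = Mul(Add(A, Add(5, Pow(3, 2))), Add(A, 3)) = Mul(Add(A, Add(5, 9)), Add(3, A)) = Mul(Add(A, 14), Add(3, A)) = Mul(Add(14, A), Add(3, A)) = Mul(Add(3, A), Add(14, A)))
Mul(Function('W')(-5), -2149) = Mul(Add(42, Pow(-5, 2), Mul(17, -5)), -2149) = Mul(Add(42, 25, -85), -2149) = Mul(-18, -2149) = 38682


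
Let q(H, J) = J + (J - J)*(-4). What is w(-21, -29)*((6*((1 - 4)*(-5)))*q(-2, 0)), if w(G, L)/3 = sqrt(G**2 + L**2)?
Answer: 0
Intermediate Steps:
q(H, J) = J (q(H, J) = J + 0*(-4) = J + 0 = J)
w(G, L) = 3*sqrt(G**2 + L**2)
w(-21, -29)*((6*((1 - 4)*(-5)))*q(-2, 0)) = (3*sqrt((-21)**2 + (-29)**2))*((6*((1 - 4)*(-5)))*0) = (3*sqrt(441 + 841))*((6*(-3*(-5)))*0) = (3*sqrt(1282))*((6*15)*0) = (3*sqrt(1282))*(90*0) = (3*sqrt(1282))*0 = 0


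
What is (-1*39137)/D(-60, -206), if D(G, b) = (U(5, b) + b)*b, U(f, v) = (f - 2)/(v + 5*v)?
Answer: -78274/84873 ≈ -0.92225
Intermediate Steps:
U(f, v) = (-2 + f)/(6*v) (U(f, v) = (-2 + f)/((6*v)) = (-2 + f)*(1/(6*v)) = (-2 + f)/(6*v))
D(G, b) = b*(b + 1/(2*b)) (D(G, b) = ((-2 + 5)/(6*b) + b)*b = ((⅙)*3/b + b)*b = (1/(2*b) + b)*b = (b + 1/(2*b))*b = b*(b + 1/(2*b)))
(-1*39137)/D(-60, -206) = (-1*39137)/(½ + (-206)²) = -39137/(½ + 42436) = -39137/84873/2 = -39137*2/84873 = -78274/84873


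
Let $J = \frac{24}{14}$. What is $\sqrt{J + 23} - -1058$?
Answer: $1058 + \frac{\sqrt{1211}}{7} \approx 1063.0$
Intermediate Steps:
$J = \frac{12}{7}$ ($J = 24 \cdot \frac{1}{14} = \frac{12}{7} \approx 1.7143$)
$\sqrt{J + 23} - -1058 = \sqrt{\frac{12}{7} + 23} - -1058 = \sqrt{\frac{173}{7}} + 1058 = \frac{\sqrt{1211}}{7} + 1058 = 1058 + \frac{\sqrt{1211}}{7}$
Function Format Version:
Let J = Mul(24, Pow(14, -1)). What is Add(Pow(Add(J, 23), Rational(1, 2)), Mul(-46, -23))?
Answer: Add(1058, Mul(Rational(1, 7), Pow(1211, Rational(1, 2)))) ≈ 1063.0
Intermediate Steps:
J = Rational(12, 7) (J = Mul(24, Rational(1, 14)) = Rational(12, 7) ≈ 1.7143)
Add(Pow(Add(J, 23), Rational(1, 2)), Mul(-46, -23)) = Add(Pow(Add(Rational(12, 7), 23), Rational(1, 2)), Mul(-46, -23)) = Add(Pow(Rational(173, 7), Rational(1, 2)), 1058) = Add(Mul(Rational(1, 7), Pow(1211, Rational(1, 2))), 1058) = Add(1058, Mul(Rational(1, 7), Pow(1211, Rational(1, 2))))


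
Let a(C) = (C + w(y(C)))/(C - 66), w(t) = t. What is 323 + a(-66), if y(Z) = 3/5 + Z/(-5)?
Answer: 71147/220 ≈ 323.40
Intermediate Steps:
y(Z) = 3/5 - Z/5 (y(Z) = 3*(1/5) + Z*(-1/5) = 3/5 - Z/5)
a(C) = (3/5 + 4*C/5)/(-66 + C) (a(C) = (C + (3/5 - C/5))/(C - 66) = (3/5 + 4*C/5)/(-66 + C))
323 + a(-66) = 323 + (3 + 4*(-66))/(5*(-66 - 66)) = 323 + (1/5)*(3 - 264)/(-132) = 323 + (1/5)*(-1/132)*(-261) = 323 + 87/220 = 71147/220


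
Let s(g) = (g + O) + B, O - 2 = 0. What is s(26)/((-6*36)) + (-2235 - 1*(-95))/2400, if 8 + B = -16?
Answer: -983/1080 ≈ -0.91018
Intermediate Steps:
O = 2 (O = 2 + 0 = 2)
B = -24 (B = -8 - 16 = -24)
s(g) = -22 + g (s(g) = (g + 2) - 24 = (2 + g) - 24 = -22 + g)
s(26)/((-6*36)) + (-2235 - 1*(-95))/2400 = (-22 + 26)/((-6*36)) + (-2235 - 1*(-95))/2400 = 4/(-216) + (-2235 + 95)*(1/2400) = 4*(-1/216) - 2140*1/2400 = -1/54 - 107/120 = -983/1080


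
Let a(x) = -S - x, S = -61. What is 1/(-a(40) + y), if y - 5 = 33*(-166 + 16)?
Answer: -1/4966 ≈ -0.00020137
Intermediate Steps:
a(x) = 61 - x (a(x) = -1*(-61) - x = 61 - x)
y = -4945 (y = 5 + 33*(-166 + 16) = 5 + 33*(-150) = 5 - 4950 = -4945)
1/(-a(40) + y) = 1/(-(61 - 1*40) - 4945) = 1/(-(61 - 40) - 4945) = 1/(-1*21 - 4945) = 1/(-21 - 4945) = 1/(-4966) = -1/4966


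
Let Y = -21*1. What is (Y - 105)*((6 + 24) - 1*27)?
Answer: -378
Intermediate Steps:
Y = -21
(Y - 105)*((6 + 24) - 1*27) = (-21 - 105)*((6 + 24) - 1*27) = -126*(30 - 27) = -126*3 = -378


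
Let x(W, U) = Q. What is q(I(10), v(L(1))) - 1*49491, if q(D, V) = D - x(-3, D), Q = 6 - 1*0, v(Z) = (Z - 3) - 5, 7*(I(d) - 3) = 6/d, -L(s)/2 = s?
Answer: -1732287/35 ≈ -49494.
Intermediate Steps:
L(s) = -2*s
I(d) = 3 + 6/(7*d) (I(d) = 3 + (6/d)/7 = 3 + 6/(7*d))
v(Z) = -8 + Z (v(Z) = (-3 + Z) - 5 = -8 + Z)
Q = 6 (Q = 6 + 0 = 6)
x(W, U) = 6
q(D, V) = -6 + D (q(D, V) = D - 1*6 = D - 6 = -6 + D)
q(I(10), v(L(1))) - 1*49491 = (-6 + (3 + (6/7)/10)) - 1*49491 = (-6 + (3 + (6/7)*(⅒))) - 49491 = (-6 + (3 + 3/35)) - 49491 = (-6 + 108/35) - 49491 = -102/35 - 49491 = -1732287/35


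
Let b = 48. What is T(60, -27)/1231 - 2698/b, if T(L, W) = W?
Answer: -1661267/29544 ≈ -56.230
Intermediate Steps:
T(60, -27)/1231 - 2698/b = -27/1231 - 2698/48 = -27*1/1231 - 2698*1/48 = -27/1231 - 1349/24 = -1661267/29544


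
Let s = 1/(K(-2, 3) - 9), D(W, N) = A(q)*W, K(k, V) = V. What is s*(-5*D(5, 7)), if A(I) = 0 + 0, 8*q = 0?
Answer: 0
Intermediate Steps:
q = 0 (q = (1/8)*0 = 0)
A(I) = 0
D(W, N) = 0 (D(W, N) = 0*W = 0)
s = -1/6 (s = 1/(3 - 9) = 1/(-6) = -1/6 ≈ -0.16667)
s*(-5*D(5, 7)) = -(-5)*0/6 = -1/6*0 = 0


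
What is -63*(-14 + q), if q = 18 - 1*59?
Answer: 3465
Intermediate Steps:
q = -41 (q = 18 - 59 = -41)
-63*(-14 + q) = -63*(-14 - 41) = -63*(-55) = 3465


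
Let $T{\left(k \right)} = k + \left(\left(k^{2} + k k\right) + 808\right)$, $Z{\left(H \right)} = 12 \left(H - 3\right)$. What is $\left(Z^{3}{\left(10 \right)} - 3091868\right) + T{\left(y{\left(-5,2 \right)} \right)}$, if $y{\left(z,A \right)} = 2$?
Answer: $-2498346$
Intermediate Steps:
$Z{\left(H \right)} = -36 + 12 H$ ($Z{\left(H \right)} = 12 \left(-3 + H\right) = -36 + 12 H$)
$T{\left(k \right)} = 808 + k + 2 k^{2}$ ($T{\left(k \right)} = k + \left(\left(k^{2} + k^{2}\right) + 808\right) = k + \left(2 k^{2} + 808\right) = k + \left(808 + 2 k^{2}\right) = 808 + k + 2 k^{2}$)
$\left(Z^{3}{\left(10 \right)} - 3091868\right) + T{\left(y{\left(-5,2 \right)} \right)} = \left(\left(-36 + 12 \cdot 10\right)^{3} - 3091868\right) + \left(808 + 2 + 2 \cdot 2^{2}\right) = \left(\left(-36 + 120\right)^{3} - 3091868\right) + \left(808 + 2 + 2 \cdot 4\right) = \left(84^{3} - 3091868\right) + \left(808 + 2 + 8\right) = \left(592704 - 3091868\right) + 818 = -2499164 + 818 = -2498346$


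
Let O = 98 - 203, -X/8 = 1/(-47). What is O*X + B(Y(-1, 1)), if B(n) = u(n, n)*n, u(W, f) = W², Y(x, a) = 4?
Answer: 2168/47 ≈ 46.128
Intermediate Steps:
X = 8/47 (X = -8/(-47) = -8*(-1/47) = 8/47 ≈ 0.17021)
O = -105
B(n) = n³ (B(n) = n²*n = n³)
O*X + B(Y(-1, 1)) = -105*8/47 + 4³ = -840/47 + 64 = 2168/47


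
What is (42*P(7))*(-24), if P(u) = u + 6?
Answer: -13104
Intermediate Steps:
P(u) = 6 + u
(42*P(7))*(-24) = (42*(6 + 7))*(-24) = (42*13)*(-24) = 546*(-24) = -13104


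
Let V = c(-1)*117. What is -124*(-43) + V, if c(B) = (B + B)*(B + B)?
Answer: 5800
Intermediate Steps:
c(B) = 4*B² (c(B) = (2*B)*(2*B) = 4*B²)
V = 468 (V = (4*(-1)²)*117 = (4*1)*117 = 4*117 = 468)
-124*(-43) + V = -124*(-43) + 468 = 5332 + 468 = 5800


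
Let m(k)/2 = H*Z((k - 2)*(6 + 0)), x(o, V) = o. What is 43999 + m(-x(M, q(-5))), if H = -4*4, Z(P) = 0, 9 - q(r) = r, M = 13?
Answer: 43999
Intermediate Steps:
q(r) = 9 - r
H = -16
m(k) = 0 (m(k) = 2*(-16*0) = 2*0 = 0)
43999 + m(-x(M, q(-5))) = 43999 + 0 = 43999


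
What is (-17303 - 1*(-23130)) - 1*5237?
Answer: 590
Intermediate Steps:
(-17303 - 1*(-23130)) - 1*5237 = (-17303 + 23130) - 5237 = 5827 - 5237 = 590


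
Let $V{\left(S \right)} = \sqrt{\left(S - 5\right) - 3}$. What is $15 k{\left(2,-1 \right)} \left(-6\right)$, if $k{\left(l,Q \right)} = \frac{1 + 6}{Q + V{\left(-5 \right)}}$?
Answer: $45 + 45 i \sqrt{13} \approx 45.0 + 162.25 i$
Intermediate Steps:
$V{\left(S \right)} = \sqrt{-8 + S}$ ($V{\left(S \right)} = \sqrt{\left(-5 + S\right) - 3} = \sqrt{-8 + S}$)
$k{\left(l,Q \right)} = \frac{7}{Q + i \sqrt{13}}$ ($k{\left(l,Q \right)} = \frac{1 + 6}{Q + \sqrt{-8 - 5}} = \frac{7}{Q + \sqrt{-13}} = \frac{7}{Q + i \sqrt{13}}$)
$15 k{\left(2,-1 \right)} \left(-6\right) = 15 \frac{7}{-1 + i \sqrt{13}} \left(-6\right) = \frac{105}{-1 + i \sqrt{13}} \left(-6\right) = - \frac{630}{-1 + i \sqrt{13}}$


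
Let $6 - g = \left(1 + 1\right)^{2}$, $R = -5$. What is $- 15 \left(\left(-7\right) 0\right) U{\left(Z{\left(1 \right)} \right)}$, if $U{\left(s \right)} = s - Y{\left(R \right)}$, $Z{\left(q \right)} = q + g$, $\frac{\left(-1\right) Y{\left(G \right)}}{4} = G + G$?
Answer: $0$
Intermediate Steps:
$g = 2$ ($g = 6 - \left(1 + 1\right)^{2} = 6 - 2^{2} = 6 - 4 = 2$)
$Y{\left(G \right)} = - 8 G$ ($Y{\left(G \right)} = - 4 \left(G + G\right) = - 4 \cdot 2 G = - 8 G$)
$Z{\left(q \right)} = 2 + q$ ($Z{\left(q \right)} = q + 2 = 2 + q$)
$U{\left(s \right)} = -40 + s$ ($U{\left(s \right)} = s - \left(-8\right) \left(-5\right) = s - 40 = -40 + s$)
$- 15 \left(\left(-7\right) 0\right) U{\left(Z{\left(1 \right)} \right)} = - 15 \left(\left(-7\right) 0\right) \left(-40 + \left(2 + 1\right)\right) = \left(-15\right) 0 \left(-40 + 3\right) = 0 \left(-37\right) = 0$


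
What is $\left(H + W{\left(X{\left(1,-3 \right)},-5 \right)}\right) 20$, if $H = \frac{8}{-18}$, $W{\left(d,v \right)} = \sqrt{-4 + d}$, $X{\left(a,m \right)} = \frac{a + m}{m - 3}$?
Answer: $- \frac{80}{9} + \frac{20 i \sqrt{33}}{3} \approx -8.8889 + 38.297 i$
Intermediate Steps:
$X{\left(a,m \right)} = \frac{a + m}{-3 + m}$
$H = - \frac{4}{9}$ ($H = 8 \left(- \frac{1}{18}\right) = - \frac{4}{9} \approx -0.44444$)
$\left(H + W{\left(X{\left(1,-3 \right)},-5 \right)}\right) 20 = \left(- \frac{4}{9} + \sqrt{-4 + \frac{1 - 3}{-3 - 3}}\right) 20 = \left(- \frac{4}{9} + \sqrt{-4 + \frac{1}{-6} \left(-2\right)}\right) 20 = \left(- \frac{4}{9} + \sqrt{-4 - - \frac{1}{3}}\right) 20 = \left(- \frac{4}{9} + \sqrt{-4 + \frac{1}{3}}\right) 20 = \left(- \frac{4}{9} + \sqrt{- \frac{11}{3}}\right) 20 = \left(- \frac{4}{9} + \frac{i \sqrt{33}}{3}\right) 20 = - \frac{80}{9} + \frac{20 i \sqrt{33}}{3}$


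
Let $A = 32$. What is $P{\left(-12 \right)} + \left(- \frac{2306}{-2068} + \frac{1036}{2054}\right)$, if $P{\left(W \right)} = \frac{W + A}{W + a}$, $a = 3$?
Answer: $- \frac{5760673}{9557262} \approx -0.60275$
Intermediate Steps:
$P{\left(W \right)} = \frac{32 + W}{3 + W}$ ($P{\left(W \right)} = \frac{W + 32}{W + 3} = \frac{32 + W}{3 + W}$)
$P{\left(-12 \right)} + \left(- \frac{2306}{-2068} + \frac{1036}{2054}\right) = \frac{32 - 12}{3 - 12} + \left(- \frac{2306}{-2068} + \frac{1036}{2054}\right) = \frac{1}{-9} \cdot 20 + \left(\left(-2306\right) \left(- \frac{1}{2068}\right) + 1036 \cdot \frac{1}{2054}\right) = \left(- \frac{1}{9}\right) 20 + \left(\frac{1153}{1034} + \frac{518}{1027}\right) = - \frac{20}{9} + \frac{1719743}{1061918} = - \frac{5760673}{9557262}$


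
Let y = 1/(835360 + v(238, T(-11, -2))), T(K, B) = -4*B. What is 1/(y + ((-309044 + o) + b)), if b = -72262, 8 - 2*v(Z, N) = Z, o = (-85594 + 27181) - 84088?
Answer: -835245/437507177714 ≈ -1.9091e-6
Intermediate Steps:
o = -142501 (o = -58413 - 84088 = -142501)
v(Z, N) = 4 - Z/2
y = 1/835245 (y = 1/(835360 + (4 - ½*238)) = 1/(835360 + (4 - 119)) = 1/(835360 - 115) = 1/835245 ≈ 1.1973e-6)
1/(y + ((-309044 + o) + b)) = 1/(1/835245 + ((-309044 - 142501) - 72262)) = 1/(1/835245 + (-451545 - 72262)) = 1/(1/835245 - 523807) = 1/(-437507177714/835245) = -835245/437507177714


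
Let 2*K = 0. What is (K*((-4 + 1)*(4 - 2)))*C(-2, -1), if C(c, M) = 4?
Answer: 0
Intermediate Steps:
K = 0 (K = (½)*0 = 0)
(K*((-4 + 1)*(4 - 2)))*C(-2, -1) = (0*((-4 + 1)*(4 - 2)))*4 = (0*(-3*2))*4 = (0*(-6))*4 = 0*4 = 0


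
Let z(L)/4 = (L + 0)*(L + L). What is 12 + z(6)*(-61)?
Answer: -17556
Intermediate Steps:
z(L) = 8*L² (z(L) = 4*((L + 0)*(L + L)) = 4*(L*(2*L)) = 4*(2*L²) = 8*L²)
12 + z(6)*(-61) = 12 + (8*6²)*(-61) = 12 + (8*36)*(-61) = 12 + 288*(-61) = 12 - 17568 = -17556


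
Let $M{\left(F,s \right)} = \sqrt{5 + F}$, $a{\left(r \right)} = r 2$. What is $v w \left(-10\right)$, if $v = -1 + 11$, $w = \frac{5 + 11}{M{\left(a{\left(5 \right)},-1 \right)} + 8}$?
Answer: $- \frac{12800}{49} + \frac{1600 \sqrt{15}}{49} \approx -134.76$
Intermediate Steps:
$a{\left(r \right)} = 2 r$
$w = \frac{16}{8 + \sqrt{15}}$ ($w = \frac{5 + 11}{\sqrt{5 + 2 \cdot 5} + 8} = \frac{16}{\sqrt{5 + 10} + 8} = \frac{16}{\sqrt{15} + 8} = \frac{16}{8 + \sqrt{15}} \approx 1.3476$)
$v = 10$
$v w \left(-10\right) = 10 \left(\frac{128}{49} - \frac{16 \sqrt{15}}{49}\right) \left(-10\right) = \left(\frac{1280}{49} - \frac{160 \sqrt{15}}{49}\right) \left(-10\right) = - \frac{12800}{49} + \frac{1600 \sqrt{15}}{49}$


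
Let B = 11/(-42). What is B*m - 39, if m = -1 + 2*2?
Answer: -557/14 ≈ -39.786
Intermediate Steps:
m = 3 (m = -1 + 4 = 3)
B = -11/42 (B = 11*(-1/42) = -11/42 ≈ -0.26190)
B*m - 39 = -11/42*3 - 39 = -11/14 - 39 = -557/14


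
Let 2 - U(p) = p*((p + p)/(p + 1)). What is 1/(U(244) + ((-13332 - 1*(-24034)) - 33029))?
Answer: -245/5588697 ≈ -4.3838e-5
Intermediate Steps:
U(p) = 2 - 2*p**2/(1 + p) (U(p) = 2 - p*(p + p)/(p + 1) = 2 - p*(2*p)/(1 + p) = 2 - p*2*p/(1 + p) = 2 - 2*p**2/(1 + p))
1/(U(244) + ((-13332 - 1*(-24034)) - 33029)) = 1/(2*(1 + 244 - 1*244**2)/(1 + 244) + ((-13332 - 1*(-24034)) - 33029)) = 1/(2*(1 + 244 - 1*59536)/245 + ((-13332 + 24034) - 33029)) = 1/(2*(1/245)*(1 + 244 - 59536) + (10702 - 33029)) = 1/(2*(1/245)*(-59291) - 22327) = 1/(-118582/245 - 22327) = 1/(-5588697/245) = -245/5588697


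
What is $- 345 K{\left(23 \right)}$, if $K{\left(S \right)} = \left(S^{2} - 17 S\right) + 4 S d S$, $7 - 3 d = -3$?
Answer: $-2481010$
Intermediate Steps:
$d = \frac{10}{3}$ ($d = \frac{7}{3} - -1 = \frac{7}{3} + 1 = \frac{10}{3} \approx 3.3333$)
$K{\left(S \right)} = - 17 S + \frac{43 S^{2}}{3}$ ($K{\left(S \right)} = \left(S^{2} - 17 S\right) + 4 S \frac{10}{3} S = \left(S^{2} - 17 S\right) + \frac{40 S}{3} S = \left(S^{2} - 17 S\right) + \frac{40 S^{2}}{3} = - 17 S + \frac{43 S^{2}}{3}$)
$- 345 K{\left(23 \right)} = - 345 \cdot \frac{1}{3} \cdot 23 \left(-51 + 43 \cdot 23\right) = - 345 \cdot \frac{1}{3} \cdot 23 \left(-51 + 989\right) = - 345 \cdot \frac{1}{3} \cdot 23 \cdot 938 = \left(-345\right) \frac{21574}{3} = -2481010$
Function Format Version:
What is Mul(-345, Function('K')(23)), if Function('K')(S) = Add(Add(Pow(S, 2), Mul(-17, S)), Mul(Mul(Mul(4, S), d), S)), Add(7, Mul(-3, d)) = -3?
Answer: -2481010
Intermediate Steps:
d = Rational(10, 3) (d = Add(Rational(7, 3), Mul(Rational(-1, 3), -3)) = Add(Rational(7, 3), 1) = Rational(10, 3) ≈ 3.3333)
Function('K')(S) = Add(Mul(-17, S), Mul(Rational(43, 3), Pow(S, 2))) (Function('K')(S) = Add(Add(Pow(S, 2), Mul(-17, S)), Mul(Mul(Mul(4, S), Rational(10, 3)), S)) = Add(Add(Pow(S, 2), Mul(-17, S)), Mul(Mul(Rational(40, 3), S), S)) = Add(Add(Pow(S, 2), Mul(-17, S)), Mul(Rational(40, 3), Pow(S, 2))) = Add(Mul(-17, S), Mul(Rational(43, 3), Pow(S, 2))))
Mul(-345, Function('K')(23)) = Mul(-345, Mul(Rational(1, 3), 23, Add(-51, Mul(43, 23)))) = Mul(-345, Mul(Rational(1, 3), 23, Add(-51, 989))) = Mul(-345, Mul(Rational(1, 3), 23, 938)) = Mul(-345, Rational(21574, 3)) = -2481010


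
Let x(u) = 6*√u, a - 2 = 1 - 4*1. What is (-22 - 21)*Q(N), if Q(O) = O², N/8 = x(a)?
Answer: 99072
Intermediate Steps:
a = -1 (a = 2 + (1 - 4*1) = 2 + (1 - 4) = 2 - 3 = -1)
N = 48*I (N = 8*(6*√(-1)) = 8*(6*I) = 48*I ≈ 48.0*I)
(-22 - 21)*Q(N) = (-22 - 21)*(48*I)² = -43*(-2304) = 99072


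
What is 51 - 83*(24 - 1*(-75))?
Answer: -8166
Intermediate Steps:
51 - 83*(24 - 1*(-75)) = 51 - 83*(24 + 75) = 51 - 83*99 = 51 - 8217 = -8166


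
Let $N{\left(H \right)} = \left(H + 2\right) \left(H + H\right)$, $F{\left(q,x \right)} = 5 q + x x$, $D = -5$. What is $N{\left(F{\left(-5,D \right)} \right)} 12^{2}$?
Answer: $0$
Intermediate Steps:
$F{\left(q,x \right)} = x^{2} + 5 q$ ($F{\left(q,x \right)} = 5 q + x^{2} = x^{2} + 5 q$)
$N{\left(H \right)} = 2 H \left(2 + H\right)$ ($N{\left(H \right)} = \left(2 + H\right) 2 H = 2 H \left(2 + H\right)$)
$N{\left(F{\left(-5,D \right)} \right)} 12^{2} = 2 \left(\left(-5\right)^{2} + 5 \left(-5\right)\right) \left(2 + \left(\left(-5\right)^{2} + 5 \left(-5\right)\right)\right) 12^{2} = 2 \left(25 - 25\right) \left(2 + \left(25 - 25\right)\right) 144 = 2 \cdot 0 \left(2 + 0\right) 144 = 2 \cdot 0 \cdot 2 \cdot 144 = 0 \cdot 144 = 0$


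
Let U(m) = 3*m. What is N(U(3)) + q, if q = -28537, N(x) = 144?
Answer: -28393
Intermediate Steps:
N(U(3)) + q = 144 - 28537 = -28393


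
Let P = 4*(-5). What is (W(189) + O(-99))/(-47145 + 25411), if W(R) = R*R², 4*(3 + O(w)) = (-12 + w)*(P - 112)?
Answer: -6754929/21734 ≈ -310.80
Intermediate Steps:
P = -20
O(w) = 393 - 33*w (O(w) = -3 + ((-12 + w)*(-20 - 112))/4 = -3 + ((-12 + w)*(-132))/4 = -3 + (1584 - 132*w)/4 = -3 + (396 - 33*w) = 393 - 33*w)
W(R) = R³
(W(189) + O(-99))/(-47145 + 25411) = (189³ + (393 - 33*(-99)))/(-47145 + 25411) = (6751269 + (393 + 3267))/(-21734) = (6751269 + 3660)*(-1/21734) = 6754929*(-1/21734) = -6754929/21734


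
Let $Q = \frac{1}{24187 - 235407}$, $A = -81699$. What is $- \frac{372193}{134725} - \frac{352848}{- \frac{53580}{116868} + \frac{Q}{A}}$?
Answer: $\frac{7989147480759013564892527}{10380575571666420725} \approx 7.6963 \cdot 10^{5}$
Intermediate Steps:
$Q = - \frac{1}{211220}$ ($Q = \frac{1}{-211220} = - \frac{1}{211220} \approx -4.7344 \cdot 10^{-6}$)
$- \frac{372193}{134725} - \frac{352848}{- \frac{53580}{116868} + \frac{Q}{A}} = - \frac{372193}{134725} - \frac{352848}{- \frac{53580}{116868} - \frac{1}{211220 \left(-81699\right)}} = \left(-372193\right) \frac{1}{134725} - \frac{352848}{\left(-53580\right) \frac{1}{116868} - - \frac{1}{17256462780}} = - \frac{372193}{134725} - \frac{352848}{- \frac{4465}{9739} + \frac{1}{17256462780}} = - \frac{372193}{134725} - \frac{352848}{- \frac{77050106302961}{168060691014420}} = - \frac{372193}{134725} - - \frac{59299878703056068160}{77050106302961} = - \frac{372193}{134725} + \frac{59299878703056068160}{77050106302961} = \frac{7989147480759013564892527}{10380575571666420725}$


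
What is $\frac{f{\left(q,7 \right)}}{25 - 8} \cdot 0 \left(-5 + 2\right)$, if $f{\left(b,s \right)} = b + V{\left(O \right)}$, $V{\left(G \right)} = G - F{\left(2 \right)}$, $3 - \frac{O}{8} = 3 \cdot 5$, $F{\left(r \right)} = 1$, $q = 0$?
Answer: $0$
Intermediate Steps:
$O = -96$ ($O = 24 - 8 \cdot 3 \cdot 5 = 24 - 120 = -96$)
$V{\left(G \right)} = -1 + G$ ($V{\left(G \right)} = G - 1 = -1 + G$)
$f{\left(b,s \right)} = -97 + b$ ($f{\left(b,s \right)} = b - 97 = -97 + b$)
$\frac{f{\left(q,7 \right)}}{25 - 8} \cdot 0 \left(-5 + 2\right) = \frac{-97 + 0}{25 - 8} \cdot 0 \left(-5 + 2\right) = - \frac{97}{17} \cdot 0 \left(-3\right) = \left(-97\right) \frac{1}{17} \cdot 0 = \left(- \frac{97}{17}\right) 0 = 0$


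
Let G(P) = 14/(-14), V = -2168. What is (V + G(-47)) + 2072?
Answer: -97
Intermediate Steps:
G(P) = -1 (G(P) = 14*(-1/14) = -1)
(V + G(-47)) + 2072 = (-2168 - 1) + 2072 = -2169 + 2072 = -97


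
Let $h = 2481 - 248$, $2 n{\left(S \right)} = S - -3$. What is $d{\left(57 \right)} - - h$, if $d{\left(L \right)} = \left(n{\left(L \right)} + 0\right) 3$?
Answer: $2323$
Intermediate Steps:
$n{\left(S \right)} = \frac{3}{2} + \frac{S}{2}$ ($n{\left(S \right)} = \frac{S - -3}{2} = \frac{S + 3}{2} = \frac{3 + S}{2} = \frac{3}{2} + \frac{S}{2}$)
$d{\left(L \right)} = \frac{9}{2} + \frac{3 L}{2}$ ($d{\left(L \right)} = \left(\left(\frac{3}{2} + \frac{L}{2}\right) + 0\right) 3 = \left(\frac{3}{2} + \frac{L}{2}\right) 3 = \frac{9}{2} + \frac{3 L}{2}$)
$h = 2233$
$d{\left(57 \right)} - - h = \left(\frac{9}{2} + \frac{3}{2} \cdot 57\right) - \left(-1\right) 2233 = \left(\frac{9}{2} + \frac{171}{2}\right) - -2233 = 90 + 2233 = 2323$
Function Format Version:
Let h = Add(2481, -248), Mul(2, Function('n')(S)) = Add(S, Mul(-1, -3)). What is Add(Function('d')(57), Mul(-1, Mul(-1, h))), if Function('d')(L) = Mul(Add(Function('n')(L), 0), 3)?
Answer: 2323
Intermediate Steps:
Function('n')(S) = Add(Rational(3, 2), Mul(Rational(1, 2), S)) (Function('n')(S) = Mul(Rational(1, 2), Add(S, Mul(-1, -3))) = Mul(Rational(1, 2), Add(S, 3)) = Mul(Rational(1, 2), Add(3, S)) = Add(Rational(3, 2), Mul(Rational(1, 2), S)))
Function('d')(L) = Add(Rational(9, 2), Mul(Rational(3, 2), L)) (Function('d')(L) = Mul(Add(Add(Rational(3, 2), Mul(Rational(1, 2), L)), 0), 3) = Mul(Add(Rational(3, 2), Mul(Rational(1, 2), L)), 3) = Add(Rational(9, 2), Mul(Rational(3, 2), L)))
h = 2233
Add(Function('d')(57), Mul(-1, Mul(-1, h))) = Add(Add(Rational(9, 2), Mul(Rational(3, 2), 57)), Mul(-1, Mul(-1, 2233))) = Add(Add(Rational(9, 2), Rational(171, 2)), Mul(-1, -2233)) = Add(90, 2233) = 2323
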